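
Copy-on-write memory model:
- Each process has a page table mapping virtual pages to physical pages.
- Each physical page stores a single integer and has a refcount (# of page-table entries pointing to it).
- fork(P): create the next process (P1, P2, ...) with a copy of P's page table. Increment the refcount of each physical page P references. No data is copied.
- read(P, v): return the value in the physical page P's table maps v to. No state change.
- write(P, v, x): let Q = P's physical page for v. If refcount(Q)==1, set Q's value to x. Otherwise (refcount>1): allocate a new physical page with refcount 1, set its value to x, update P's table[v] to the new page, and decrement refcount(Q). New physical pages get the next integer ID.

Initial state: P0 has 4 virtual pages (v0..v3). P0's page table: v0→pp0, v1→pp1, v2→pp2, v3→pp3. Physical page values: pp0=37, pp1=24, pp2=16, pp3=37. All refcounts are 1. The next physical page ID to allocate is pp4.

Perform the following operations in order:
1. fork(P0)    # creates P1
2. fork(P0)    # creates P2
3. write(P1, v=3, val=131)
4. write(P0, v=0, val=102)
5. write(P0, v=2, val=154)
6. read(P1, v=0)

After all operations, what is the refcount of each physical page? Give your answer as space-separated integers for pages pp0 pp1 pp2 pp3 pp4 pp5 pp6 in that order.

Op 1: fork(P0) -> P1. 4 ppages; refcounts: pp0:2 pp1:2 pp2:2 pp3:2
Op 2: fork(P0) -> P2. 4 ppages; refcounts: pp0:3 pp1:3 pp2:3 pp3:3
Op 3: write(P1, v3, 131). refcount(pp3)=3>1 -> COPY to pp4. 5 ppages; refcounts: pp0:3 pp1:3 pp2:3 pp3:2 pp4:1
Op 4: write(P0, v0, 102). refcount(pp0)=3>1 -> COPY to pp5. 6 ppages; refcounts: pp0:2 pp1:3 pp2:3 pp3:2 pp4:1 pp5:1
Op 5: write(P0, v2, 154). refcount(pp2)=3>1 -> COPY to pp6. 7 ppages; refcounts: pp0:2 pp1:3 pp2:2 pp3:2 pp4:1 pp5:1 pp6:1
Op 6: read(P1, v0) -> 37. No state change.

Answer: 2 3 2 2 1 1 1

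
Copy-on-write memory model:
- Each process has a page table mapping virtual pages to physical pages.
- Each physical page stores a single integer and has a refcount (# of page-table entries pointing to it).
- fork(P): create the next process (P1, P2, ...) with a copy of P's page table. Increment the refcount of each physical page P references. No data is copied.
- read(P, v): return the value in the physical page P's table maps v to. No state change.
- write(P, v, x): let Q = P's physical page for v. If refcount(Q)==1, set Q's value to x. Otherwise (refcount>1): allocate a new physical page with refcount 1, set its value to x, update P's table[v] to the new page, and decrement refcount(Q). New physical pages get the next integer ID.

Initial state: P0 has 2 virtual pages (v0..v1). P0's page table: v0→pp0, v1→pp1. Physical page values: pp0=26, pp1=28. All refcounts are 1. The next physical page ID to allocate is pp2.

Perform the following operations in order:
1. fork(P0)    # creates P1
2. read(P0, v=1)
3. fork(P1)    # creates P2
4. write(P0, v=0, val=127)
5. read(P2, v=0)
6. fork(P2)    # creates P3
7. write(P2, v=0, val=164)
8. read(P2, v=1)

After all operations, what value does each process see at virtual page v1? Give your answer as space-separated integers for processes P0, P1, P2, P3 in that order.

Op 1: fork(P0) -> P1. 2 ppages; refcounts: pp0:2 pp1:2
Op 2: read(P0, v1) -> 28. No state change.
Op 3: fork(P1) -> P2. 2 ppages; refcounts: pp0:3 pp1:3
Op 4: write(P0, v0, 127). refcount(pp0)=3>1 -> COPY to pp2. 3 ppages; refcounts: pp0:2 pp1:3 pp2:1
Op 5: read(P2, v0) -> 26. No state change.
Op 6: fork(P2) -> P3. 3 ppages; refcounts: pp0:3 pp1:4 pp2:1
Op 7: write(P2, v0, 164). refcount(pp0)=3>1 -> COPY to pp3. 4 ppages; refcounts: pp0:2 pp1:4 pp2:1 pp3:1
Op 8: read(P2, v1) -> 28. No state change.
P0: v1 -> pp1 = 28
P1: v1 -> pp1 = 28
P2: v1 -> pp1 = 28
P3: v1 -> pp1 = 28

Answer: 28 28 28 28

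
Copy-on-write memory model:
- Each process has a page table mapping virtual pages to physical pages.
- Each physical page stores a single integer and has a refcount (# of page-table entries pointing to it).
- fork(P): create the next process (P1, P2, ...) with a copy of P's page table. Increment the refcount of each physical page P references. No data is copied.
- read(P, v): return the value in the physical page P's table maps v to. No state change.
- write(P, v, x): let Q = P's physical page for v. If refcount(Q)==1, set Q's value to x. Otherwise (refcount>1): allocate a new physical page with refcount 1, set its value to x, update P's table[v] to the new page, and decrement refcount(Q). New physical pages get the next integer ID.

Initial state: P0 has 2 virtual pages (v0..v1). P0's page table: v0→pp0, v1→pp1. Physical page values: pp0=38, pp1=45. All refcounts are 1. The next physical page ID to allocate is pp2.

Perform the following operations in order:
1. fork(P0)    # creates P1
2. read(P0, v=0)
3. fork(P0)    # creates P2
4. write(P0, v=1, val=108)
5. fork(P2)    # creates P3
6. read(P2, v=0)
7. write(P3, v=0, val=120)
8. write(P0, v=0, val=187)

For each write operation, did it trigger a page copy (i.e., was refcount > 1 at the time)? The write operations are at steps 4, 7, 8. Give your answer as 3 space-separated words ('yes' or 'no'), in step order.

Op 1: fork(P0) -> P1. 2 ppages; refcounts: pp0:2 pp1:2
Op 2: read(P0, v0) -> 38. No state change.
Op 3: fork(P0) -> P2. 2 ppages; refcounts: pp0:3 pp1:3
Op 4: write(P0, v1, 108). refcount(pp1)=3>1 -> COPY to pp2. 3 ppages; refcounts: pp0:3 pp1:2 pp2:1
Op 5: fork(P2) -> P3. 3 ppages; refcounts: pp0:4 pp1:3 pp2:1
Op 6: read(P2, v0) -> 38. No state change.
Op 7: write(P3, v0, 120). refcount(pp0)=4>1 -> COPY to pp3. 4 ppages; refcounts: pp0:3 pp1:3 pp2:1 pp3:1
Op 8: write(P0, v0, 187). refcount(pp0)=3>1 -> COPY to pp4. 5 ppages; refcounts: pp0:2 pp1:3 pp2:1 pp3:1 pp4:1

yes yes yes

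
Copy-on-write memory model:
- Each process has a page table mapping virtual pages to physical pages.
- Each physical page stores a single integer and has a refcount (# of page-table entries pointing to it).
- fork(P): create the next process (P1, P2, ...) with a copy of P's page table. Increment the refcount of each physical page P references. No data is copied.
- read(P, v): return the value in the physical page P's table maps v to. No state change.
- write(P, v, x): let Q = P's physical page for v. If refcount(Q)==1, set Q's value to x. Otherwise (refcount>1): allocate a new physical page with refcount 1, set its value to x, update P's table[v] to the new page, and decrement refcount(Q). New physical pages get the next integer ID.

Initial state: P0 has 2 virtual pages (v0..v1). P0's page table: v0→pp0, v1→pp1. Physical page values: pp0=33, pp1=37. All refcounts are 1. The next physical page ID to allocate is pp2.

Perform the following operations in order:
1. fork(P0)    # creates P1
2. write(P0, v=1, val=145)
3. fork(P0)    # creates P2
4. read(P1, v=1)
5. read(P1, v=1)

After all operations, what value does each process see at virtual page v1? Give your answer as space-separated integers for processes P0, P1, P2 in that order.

Answer: 145 37 145

Derivation:
Op 1: fork(P0) -> P1. 2 ppages; refcounts: pp0:2 pp1:2
Op 2: write(P0, v1, 145). refcount(pp1)=2>1 -> COPY to pp2. 3 ppages; refcounts: pp0:2 pp1:1 pp2:1
Op 3: fork(P0) -> P2. 3 ppages; refcounts: pp0:3 pp1:1 pp2:2
Op 4: read(P1, v1) -> 37. No state change.
Op 5: read(P1, v1) -> 37. No state change.
P0: v1 -> pp2 = 145
P1: v1 -> pp1 = 37
P2: v1 -> pp2 = 145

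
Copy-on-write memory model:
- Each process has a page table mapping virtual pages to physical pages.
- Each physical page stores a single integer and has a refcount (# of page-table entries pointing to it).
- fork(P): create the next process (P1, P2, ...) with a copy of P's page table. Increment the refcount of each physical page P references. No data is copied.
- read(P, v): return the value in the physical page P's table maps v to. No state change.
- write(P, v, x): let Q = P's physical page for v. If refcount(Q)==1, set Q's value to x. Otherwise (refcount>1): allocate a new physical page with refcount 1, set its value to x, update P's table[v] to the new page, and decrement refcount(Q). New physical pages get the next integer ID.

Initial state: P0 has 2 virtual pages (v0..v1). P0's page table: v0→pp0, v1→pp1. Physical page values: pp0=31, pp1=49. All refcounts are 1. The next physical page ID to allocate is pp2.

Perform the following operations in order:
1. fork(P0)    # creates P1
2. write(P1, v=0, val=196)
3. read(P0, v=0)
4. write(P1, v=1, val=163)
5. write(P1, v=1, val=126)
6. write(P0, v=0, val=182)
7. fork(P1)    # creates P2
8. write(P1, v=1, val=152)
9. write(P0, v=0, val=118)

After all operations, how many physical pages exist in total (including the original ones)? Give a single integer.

Answer: 5

Derivation:
Op 1: fork(P0) -> P1. 2 ppages; refcounts: pp0:2 pp1:2
Op 2: write(P1, v0, 196). refcount(pp0)=2>1 -> COPY to pp2. 3 ppages; refcounts: pp0:1 pp1:2 pp2:1
Op 3: read(P0, v0) -> 31. No state change.
Op 4: write(P1, v1, 163). refcount(pp1)=2>1 -> COPY to pp3. 4 ppages; refcounts: pp0:1 pp1:1 pp2:1 pp3:1
Op 5: write(P1, v1, 126). refcount(pp3)=1 -> write in place. 4 ppages; refcounts: pp0:1 pp1:1 pp2:1 pp3:1
Op 6: write(P0, v0, 182). refcount(pp0)=1 -> write in place. 4 ppages; refcounts: pp0:1 pp1:1 pp2:1 pp3:1
Op 7: fork(P1) -> P2. 4 ppages; refcounts: pp0:1 pp1:1 pp2:2 pp3:2
Op 8: write(P1, v1, 152). refcount(pp3)=2>1 -> COPY to pp4. 5 ppages; refcounts: pp0:1 pp1:1 pp2:2 pp3:1 pp4:1
Op 9: write(P0, v0, 118). refcount(pp0)=1 -> write in place. 5 ppages; refcounts: pp0:1 pp1:1 pp2:2 pp3:1 pp4:1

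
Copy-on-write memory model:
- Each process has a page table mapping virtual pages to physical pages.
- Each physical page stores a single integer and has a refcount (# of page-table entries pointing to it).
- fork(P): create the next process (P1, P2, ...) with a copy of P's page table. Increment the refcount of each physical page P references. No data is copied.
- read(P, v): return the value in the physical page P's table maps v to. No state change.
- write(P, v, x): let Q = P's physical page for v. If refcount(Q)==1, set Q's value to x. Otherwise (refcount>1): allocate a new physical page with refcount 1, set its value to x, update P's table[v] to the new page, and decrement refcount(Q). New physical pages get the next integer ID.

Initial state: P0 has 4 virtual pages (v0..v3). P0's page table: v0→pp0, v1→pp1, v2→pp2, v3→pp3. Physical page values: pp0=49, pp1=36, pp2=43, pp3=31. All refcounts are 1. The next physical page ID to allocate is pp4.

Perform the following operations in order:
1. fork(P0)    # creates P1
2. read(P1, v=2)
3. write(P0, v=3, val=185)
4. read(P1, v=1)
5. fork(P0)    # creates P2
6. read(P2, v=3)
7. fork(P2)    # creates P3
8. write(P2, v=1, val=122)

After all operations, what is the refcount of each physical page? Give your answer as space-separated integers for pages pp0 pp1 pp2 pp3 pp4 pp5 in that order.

Answer: 4 3 4 1 3 1

Derivation:
Op 1: fork(P0) -> P1. 4 ppages; refcounts: pp0:2 pp1:2 pp2:2 pp3:2
Op 2: read(P1, v2) -> 43. No state change.
Op 3: write(P0, v3, 185). refcount(pp3)=2>1 -> COPY to pp4. 5 ppages; refcounts: pp0:2 pp1:2 pp2:2 pp3:1 pp4:1
Op 4: read(P1, v1) -> 36. No state change.
Op 5: fork(P0) -> P2. 5 ppages; refcounts: pp0:3 pp1:3 pp2:3 pp3:1 pp4:2
Op 6: read(P2, v3) -> 185. No state change.
Op 7: fork(P2) -> P3. 5 ppages; refcounts: pp0:4 pp1:4 pp2:4 pp3:1 pp4:3
Op 8: write(P2, v1, 122). refcount(pp1)=4>1 -> COPY to pp5. 6 ppages; refcounts: pp0:4 pp1:3 pp2:4 pp3:1 pp4:3 pp5:1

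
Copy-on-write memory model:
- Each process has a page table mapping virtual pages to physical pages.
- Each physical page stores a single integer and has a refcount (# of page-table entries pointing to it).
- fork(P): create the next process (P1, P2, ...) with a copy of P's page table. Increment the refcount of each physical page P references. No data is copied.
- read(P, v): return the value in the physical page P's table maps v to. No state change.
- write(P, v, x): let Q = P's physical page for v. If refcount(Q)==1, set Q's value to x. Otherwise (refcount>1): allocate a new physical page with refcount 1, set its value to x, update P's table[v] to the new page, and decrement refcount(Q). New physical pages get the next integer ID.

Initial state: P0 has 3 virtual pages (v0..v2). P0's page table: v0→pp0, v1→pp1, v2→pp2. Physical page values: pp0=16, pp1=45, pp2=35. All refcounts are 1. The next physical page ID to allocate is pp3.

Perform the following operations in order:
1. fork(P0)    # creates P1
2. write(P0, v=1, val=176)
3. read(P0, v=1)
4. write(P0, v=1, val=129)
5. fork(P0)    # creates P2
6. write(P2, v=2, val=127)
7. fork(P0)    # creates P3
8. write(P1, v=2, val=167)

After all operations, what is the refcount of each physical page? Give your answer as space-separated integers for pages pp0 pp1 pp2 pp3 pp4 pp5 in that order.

Op 1: fork(P0) -> P1. 3 ppages; refcounts: pp0:2 pp1:2 pp2:2
Op 2: write(P0, v1, 176). refcount(pp1)=2>1 -> COPY to pp3. 4 ppages; refcounts: pp0:2 pp1:1 pp2:2 pp3:1
Op 3: read(P0, v1) -> 176. No state change.
Op 4: write(P0, v1, 129). refcount(pp3)=1 -> write in place. 4 ppages; refcounts: pp0:2 pp1:1 pp2:2 pp3:1
Op 5: fork(P0) -> P2. 4 ppages; refcounts: pp0:3 pp1:1 pp2:3 pp3:2
Op 6: write(P2, v2, 127). refcount(pp2)=3>1 -> COPY to pp4. 5 ppages; refcounts: pp0:3 pp1:1 pp2:2 pp3:2 pp4:1
Op 7: fork(P0) -> P3. 5 ppages; refcounts: pp0:4 pp1:1 pp2:3 pp3:3 pp4:1
Op 8: write(P1, v2, 167). refcount(pp2)=3>1 -> COPY to pp5. 6 ppages; refcounts: pp0:4 pp1:1 pp2:2 pp3:3 pp4:1 pp5:1

Answer: 4 1 2 3 1 1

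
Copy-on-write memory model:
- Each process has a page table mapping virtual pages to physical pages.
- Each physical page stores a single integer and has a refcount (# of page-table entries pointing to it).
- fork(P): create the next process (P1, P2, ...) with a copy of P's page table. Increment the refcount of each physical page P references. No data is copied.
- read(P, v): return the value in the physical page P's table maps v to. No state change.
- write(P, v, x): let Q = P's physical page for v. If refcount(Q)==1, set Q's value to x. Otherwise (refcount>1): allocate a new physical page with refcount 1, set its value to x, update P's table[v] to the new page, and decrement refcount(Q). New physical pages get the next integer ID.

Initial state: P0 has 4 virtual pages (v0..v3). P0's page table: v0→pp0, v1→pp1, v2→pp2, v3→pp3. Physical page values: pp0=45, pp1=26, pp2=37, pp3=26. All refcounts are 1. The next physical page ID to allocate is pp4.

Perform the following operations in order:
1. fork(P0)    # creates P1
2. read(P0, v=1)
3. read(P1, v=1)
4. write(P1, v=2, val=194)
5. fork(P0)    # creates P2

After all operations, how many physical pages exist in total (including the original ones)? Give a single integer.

Answer: 5

Derivation:
Op 1: fork(P0) -> P1. 4 ppages; refcounts: pp0:2 pp1:2 pp2:2 pp3:2
Op 2: read(P0, v1) -> 26. No state change.
Op 3: read(P1, v1) -> 26. No state change.
Op 4: write(P1, v2, 194). refcount(pp2)=2>1 -> COPY to pp4. 5 ppages; refcounts: pp0:2 pp1:2 pp2:1 pp3:2 pp4:1
Op 5: fork(P0) -> P2. 5 ppages; refcounts: pp0:3 pp1:3 pp2:2 pp3:3 pp4:1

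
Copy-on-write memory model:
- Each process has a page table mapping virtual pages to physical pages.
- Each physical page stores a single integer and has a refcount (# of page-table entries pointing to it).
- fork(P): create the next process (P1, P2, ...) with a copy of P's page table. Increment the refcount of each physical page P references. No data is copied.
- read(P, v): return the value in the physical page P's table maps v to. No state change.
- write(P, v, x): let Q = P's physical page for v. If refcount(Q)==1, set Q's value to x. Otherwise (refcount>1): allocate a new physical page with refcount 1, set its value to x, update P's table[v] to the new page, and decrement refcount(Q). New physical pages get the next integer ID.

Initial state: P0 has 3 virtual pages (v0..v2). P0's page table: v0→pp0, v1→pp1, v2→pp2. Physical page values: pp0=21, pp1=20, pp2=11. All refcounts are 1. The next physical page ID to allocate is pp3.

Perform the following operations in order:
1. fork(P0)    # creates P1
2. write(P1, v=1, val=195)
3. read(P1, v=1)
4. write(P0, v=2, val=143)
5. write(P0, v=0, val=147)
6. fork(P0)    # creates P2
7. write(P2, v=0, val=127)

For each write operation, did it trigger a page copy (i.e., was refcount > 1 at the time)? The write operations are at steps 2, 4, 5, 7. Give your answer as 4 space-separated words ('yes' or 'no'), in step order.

Op 1: fork(P0) -> P1. 3 ppages; refcounts: pp0:2 pp1:2 pp2:2
Op 2: write(P1, v1, 195). refcount(pp1)=2>1 -> COPY to pp3. 4 ppages; refcounts: pp0:2 pp1:1 pp2:2 pp3:1
Op 3: read(P1, v1) -> 195. No state change.
Op 4: write(P0, v2, 143). refcount(pp2)=2>1 -> COPY to pp4. 5 ppages; refcounts: pp0:2 pp1:1 pp2:1 pp3:1 pp4:1
Op 5: write(P0, v0, 147). refcount(pp0)=2>1 -> COPY to pp5. 6 ppages; refcounts: pp0:1 pp1:1 pp2:1 pp3:1 pp4:1 pp5:1
Op 6: fork(P0) -> P2. 6 ppages; refcounts: pp0:1 pp1:2 pp2:1 pp3:1 pp4:2 pp5:2
Op 7: write(P2, v0, 127). refcount(pp5)=2>1 -> COPY to pp6. 7 ppages; refcounts: pp0:1 pp1:2 pp2:1 pp3:1 pp4:2 pp5:1 pp6:1

yes yes yes yes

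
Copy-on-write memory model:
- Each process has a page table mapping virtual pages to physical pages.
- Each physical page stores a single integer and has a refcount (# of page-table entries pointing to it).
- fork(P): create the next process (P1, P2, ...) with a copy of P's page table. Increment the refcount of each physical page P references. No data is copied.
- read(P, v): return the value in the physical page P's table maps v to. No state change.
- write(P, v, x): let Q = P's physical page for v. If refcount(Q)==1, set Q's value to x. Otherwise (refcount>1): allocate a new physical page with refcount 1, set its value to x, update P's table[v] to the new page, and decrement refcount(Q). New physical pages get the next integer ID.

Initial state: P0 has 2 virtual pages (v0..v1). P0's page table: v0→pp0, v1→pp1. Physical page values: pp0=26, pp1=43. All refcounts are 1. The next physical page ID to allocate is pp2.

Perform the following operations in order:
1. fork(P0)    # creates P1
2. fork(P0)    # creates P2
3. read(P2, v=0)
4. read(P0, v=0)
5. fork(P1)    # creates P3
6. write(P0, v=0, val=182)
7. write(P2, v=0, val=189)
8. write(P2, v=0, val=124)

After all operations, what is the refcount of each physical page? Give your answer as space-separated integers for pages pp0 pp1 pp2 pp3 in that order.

Op 1: fork(P0) -> P1. 2 ppages; refcounts: pp0:2 pp1:2
Op 2: fork(P0) -> P2. 2 ppages; refcounts: pp0:3 pp1:3
Op 3: read(P2, v0) -> 26. No state change.
Op 4: read(P0, v0) -> 26. No state change.
Op 5: fork(P1) -> P3. 2 ppages; refcounts: pp0:4 pp1:4
Op 6: write(P0, v0, 182). refcount(pp0)=4>1 -> COPY to pp2. 3 ppages; refcounts: pp0:3 pp1:4 pp2:1
Op 7: write(P2, v0, 189). refcount(pp0)=3>1 -> COPY to pp3. 4 ppages; refcounts: pp0:2 pp1:4 pp2:1 pp3:1
Op 8: write(P2, v0, 124). refcount(pp3)=1 -> write in place. 4 ppages; refcounts: pp0:2 pp1:4 pp2:1 pp3:1

Answer: 2 4 1 1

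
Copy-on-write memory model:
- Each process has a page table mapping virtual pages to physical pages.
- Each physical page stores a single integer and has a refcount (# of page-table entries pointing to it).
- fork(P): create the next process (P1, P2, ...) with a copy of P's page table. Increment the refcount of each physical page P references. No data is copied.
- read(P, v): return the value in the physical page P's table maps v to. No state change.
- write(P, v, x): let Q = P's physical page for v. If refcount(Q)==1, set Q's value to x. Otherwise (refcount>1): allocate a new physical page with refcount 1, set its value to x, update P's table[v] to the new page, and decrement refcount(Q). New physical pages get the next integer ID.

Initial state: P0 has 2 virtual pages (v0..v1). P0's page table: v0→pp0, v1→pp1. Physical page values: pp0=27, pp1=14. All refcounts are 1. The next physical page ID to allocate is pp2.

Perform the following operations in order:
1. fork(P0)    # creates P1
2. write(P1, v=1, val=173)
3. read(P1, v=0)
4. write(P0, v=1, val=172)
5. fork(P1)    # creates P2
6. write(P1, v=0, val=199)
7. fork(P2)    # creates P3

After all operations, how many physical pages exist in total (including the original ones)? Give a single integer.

Op 1: fork(P0) -> P1. 2 ppages; refcounts: pp0:2 pp1:2
Op 2: write(P1, v1, 173). refcount(pp1)=2>1 -> COPY to pp2. 3 ppages; refcounts: pp0:2 pp1:1 pp2:1
Op 3: read(P1, v0) -> 27. No state change.
Op 4: write(P0, v1, 172). refcount(pp1)=1 -> write in place. 3 ppages; refcounts: pp0:2 pp1:1 pp2:1
Op 5: fork(P1) -> P2. 3 ppages; refcounts: pp0:3 pp1:1 pp2:2
Op 6: write(P1, v0, 199). refcount(pp0)=3>1 -> COPY to pp3. 4 ppages; refcounts: pp0:2 pp1:1 pp2:2 pp3:1
Op 7: fork(P2) -> P3. 4 ppages; refcounts: pp0:3 pp1:1 pp2:3 pp3:1

Answer: 4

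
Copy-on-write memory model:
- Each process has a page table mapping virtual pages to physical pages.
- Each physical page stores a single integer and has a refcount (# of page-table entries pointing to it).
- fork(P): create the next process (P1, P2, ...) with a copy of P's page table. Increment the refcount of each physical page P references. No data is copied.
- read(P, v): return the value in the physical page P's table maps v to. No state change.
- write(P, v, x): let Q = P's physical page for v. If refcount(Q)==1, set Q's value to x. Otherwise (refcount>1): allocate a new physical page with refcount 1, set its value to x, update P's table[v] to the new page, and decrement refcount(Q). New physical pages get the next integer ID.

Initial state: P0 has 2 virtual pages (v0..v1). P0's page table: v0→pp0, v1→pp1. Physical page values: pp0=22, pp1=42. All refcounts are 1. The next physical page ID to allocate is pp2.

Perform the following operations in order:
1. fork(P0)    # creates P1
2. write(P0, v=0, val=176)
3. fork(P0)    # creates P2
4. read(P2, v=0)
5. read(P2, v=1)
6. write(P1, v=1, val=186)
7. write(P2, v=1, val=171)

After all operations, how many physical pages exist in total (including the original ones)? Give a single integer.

Answer: 5

Derivation:
Op 1: fork(P0) -> P1. 2 ppages; refcounts: pp0:2 pp1:2
Op 2: write(P0, v0, 176). refcount(pp0)=2>1 -> COPY to pp2. 3 ppages; refcounts: pp0:1 pp1:2 pp2:1
Op 3: fork(P0) -> P2. 3 ppages; refcounts: pp0:1 pp1:3 pp2:2
Op 4: read(P2, v0) -> 176. No state change.
Op 5: read(P2, v1) -> 42. No state change.
Op 6: write(P1, v1, 186). refcount(pp1)=3>1 -> COPY to pp3. 4 ppages; refcounts: pp0:1 pp1:2 pp2:2 pp3:1
Op 7: write(P2, v1, 171). refcount(pp1)=2>1 -> COPY to pp4. 5 ppages; refcounts: pp0:1 pp1:1 pp2:2 pp3:1 pp4:1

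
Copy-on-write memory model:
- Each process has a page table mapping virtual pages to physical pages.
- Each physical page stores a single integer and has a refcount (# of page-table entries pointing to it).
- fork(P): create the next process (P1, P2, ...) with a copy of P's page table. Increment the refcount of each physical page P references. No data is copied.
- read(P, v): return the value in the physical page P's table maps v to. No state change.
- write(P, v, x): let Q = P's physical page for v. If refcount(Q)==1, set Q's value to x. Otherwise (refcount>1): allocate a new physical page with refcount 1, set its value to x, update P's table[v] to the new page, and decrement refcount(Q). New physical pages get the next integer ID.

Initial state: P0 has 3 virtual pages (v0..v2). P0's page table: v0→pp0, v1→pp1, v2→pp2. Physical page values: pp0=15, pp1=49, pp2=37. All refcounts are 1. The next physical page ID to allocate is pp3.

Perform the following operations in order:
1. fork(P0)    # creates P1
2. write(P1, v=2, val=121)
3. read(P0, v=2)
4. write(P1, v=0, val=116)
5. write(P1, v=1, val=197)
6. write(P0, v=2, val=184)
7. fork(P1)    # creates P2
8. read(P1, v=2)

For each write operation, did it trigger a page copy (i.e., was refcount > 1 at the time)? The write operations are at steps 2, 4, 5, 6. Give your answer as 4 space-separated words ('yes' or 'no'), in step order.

Op 1: fork(P0) -> P1. 3 ppages; refcounts: pp0:2 pp1:2 pp2:2
Op 2: write(P1, v2, 121). refcount(pp2)=2>1 -> COPY to pp3. 4 ppages; refcounts: pp0:2 pp1:2 pp2:1 pp3:1
Op 3: read(P0, v2) -> 37. No state change.
Op 4: write(P1, v0, 116). refcount(pp0)=2>1 -> COPY to pp4. 5 ppages; refcounts: pp0:1 pp1:2 pp2:1 pp3:1 pp4:1
Op 5: write(P1, v1, 197). refcount(pp1)=2>1 -> COPY to pp5. 6 ppages; refcounts: pp0:1 pp1:1 pp2:1 pp3:1 pp4:1 pp5:1
Op 6: write(P0, v2, 184). refcount(pp2)=1 -> write in place. 6 ppages; refcounts: pp0:1 pp1:1 pp2:1 pp3:1 pp4:1 pp5:1
Op 7: fork(P1) -> P2. 6 ppages; refcounts: pp0:1 pp1:1 pp2:1 pp3:2 pp4:2 pp5:2
Op 8: read(P1, v2) -> 121. No state change.

yes yes yes no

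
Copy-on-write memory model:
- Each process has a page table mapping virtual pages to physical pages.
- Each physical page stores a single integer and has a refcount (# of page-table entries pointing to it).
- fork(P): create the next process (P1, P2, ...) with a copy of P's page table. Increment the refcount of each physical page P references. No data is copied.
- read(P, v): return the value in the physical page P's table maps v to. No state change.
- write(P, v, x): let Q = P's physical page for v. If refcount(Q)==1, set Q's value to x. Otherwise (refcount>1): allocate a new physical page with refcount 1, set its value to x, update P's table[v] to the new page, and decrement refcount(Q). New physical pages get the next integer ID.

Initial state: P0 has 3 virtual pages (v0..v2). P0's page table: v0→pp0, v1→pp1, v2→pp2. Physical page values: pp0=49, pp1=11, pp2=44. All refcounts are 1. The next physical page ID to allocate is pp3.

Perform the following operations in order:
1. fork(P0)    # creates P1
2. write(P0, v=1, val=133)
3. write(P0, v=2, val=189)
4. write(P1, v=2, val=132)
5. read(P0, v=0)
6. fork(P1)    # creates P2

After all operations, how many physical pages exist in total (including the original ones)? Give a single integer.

Op 1: fork(P0) -> P1. 3 ppages; refcounts: pp0:2 pp1:2 pp2:2
Op 2: write(P0, v1, 133). refcount(pp1)=2>1 -> COPY to pp3. 4 ppages; refcounts: pp0:2 pp1:1 pp2:2 pp3:1
Op 3: write(P0, v2, 189). refcount(pp2)=2>1 -> COPY to pp4. 5 ppages; refcounts: pp0:2 pp1:1 pp2:1 pp3:1 pp4:1
Op 4: write(P1, v2, 132). refcount(pp2)=1 -> write in place. 5 ppages; refcounts: pp0:2 pp1:1 pp2:1 pp3:1 pp4:1
Op 5: read(P0, v0) -> 49. No state change.
Op 6: fork(P1) -> P2. 5 ppages; refcounts: pp0:3 pp1:2 pp2:2 pp3:1 pp4:1

Answer: 5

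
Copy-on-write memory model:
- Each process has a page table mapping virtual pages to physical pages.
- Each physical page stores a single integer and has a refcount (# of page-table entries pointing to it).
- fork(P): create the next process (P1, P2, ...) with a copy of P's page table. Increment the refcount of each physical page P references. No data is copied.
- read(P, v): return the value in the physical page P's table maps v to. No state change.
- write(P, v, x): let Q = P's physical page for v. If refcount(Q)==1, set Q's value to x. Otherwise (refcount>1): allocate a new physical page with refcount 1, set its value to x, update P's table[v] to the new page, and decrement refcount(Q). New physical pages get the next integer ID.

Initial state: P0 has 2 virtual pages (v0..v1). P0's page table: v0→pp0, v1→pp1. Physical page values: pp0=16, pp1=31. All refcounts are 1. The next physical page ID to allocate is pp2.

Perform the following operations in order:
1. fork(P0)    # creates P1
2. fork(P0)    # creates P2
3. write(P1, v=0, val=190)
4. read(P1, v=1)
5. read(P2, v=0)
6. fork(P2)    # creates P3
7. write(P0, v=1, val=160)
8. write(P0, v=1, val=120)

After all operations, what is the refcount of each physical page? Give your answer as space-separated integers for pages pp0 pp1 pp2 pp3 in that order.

Answer: 3 3 1 1

Derivation:
Op 1: fork(P0) -> P1. 2 ppages; refcounts: pp0:2 pp1:2
Op 2: fork(P0) -> P2. 2 ppages; refcounts: pp0:3 pp1:3
Op 3: write(P1, v0, 190). refcount(pp0)=3>1 -> COPY to pp2. 3 ppages; refcounts: pp0:2 pp1:3 pp2:1
Op 4: read(P1, v1) -> 31. No state change.
Op 5: read(P2, v0) -> 16. No state change.
Op 6: fork(P2) -> P3. 3 ppages; refcounts: pp0:3 pp1:4 pp2:1
Op 7: write(P0, v1, 160). refcount(pp1)=4>1 -> COPY to pp3. 4 ppages; refcounts: pp0:3 pp1:3 pp2:1 pp3:1
Op 8: write(P0, v1, 120). refcount(pp3)=1 -> write in place. 4 ppages; refcounts: pp0:3 pp1:3 pp2:1 pp3:1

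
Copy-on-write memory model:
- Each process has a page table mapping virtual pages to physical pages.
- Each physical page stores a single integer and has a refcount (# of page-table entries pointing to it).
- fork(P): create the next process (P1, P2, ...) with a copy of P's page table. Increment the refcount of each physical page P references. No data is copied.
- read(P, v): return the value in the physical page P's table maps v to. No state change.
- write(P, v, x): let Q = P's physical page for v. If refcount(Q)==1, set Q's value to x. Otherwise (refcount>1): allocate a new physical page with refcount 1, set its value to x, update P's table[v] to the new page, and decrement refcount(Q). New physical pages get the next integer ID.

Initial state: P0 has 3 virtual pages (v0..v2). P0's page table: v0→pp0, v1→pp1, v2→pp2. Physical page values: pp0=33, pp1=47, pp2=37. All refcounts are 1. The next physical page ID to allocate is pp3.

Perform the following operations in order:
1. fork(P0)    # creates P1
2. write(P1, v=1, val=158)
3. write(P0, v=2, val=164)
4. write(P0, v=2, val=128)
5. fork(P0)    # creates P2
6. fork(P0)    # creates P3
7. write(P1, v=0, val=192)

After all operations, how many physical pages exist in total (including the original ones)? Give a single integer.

Answer: 6

Derivation:
Op 1: fork(P0) -> P1. 3 ppages; refcounts: pp0:2 pp1:2 pp2:2
Op 2: write(P1, v1, 158). refcount(pp1)=2>1 -> COPY to pp3. 4 ppages; refcounts: pp0:2 pp1:1 pp2:2 pp3:1
Op 3: write(P0, v2, 164). refcount(pp2)=2>1 -> COPY to pp4. 5 ppages; refcounts: pp0:2 pp1:1 pp2:1 pp3:1 pp4:1
Op 4: write(P0, v2, 128). refcount(pp4)=1 -> write in place. 5 ppages; refcounts: pp0:2 pp1:1 pp2:1 pp3:1 pp4:1
Op 5: fork(P0) -> P2. 5 ppages; refcounts: pp0:3 pp1:2 pp2:1 pp3:1 pp4:2
Op 6: fork(P0) -> P3. 5 ppages; refcounts: pp0:4 pp1:3 pp2:1 pp3:1 pp4:3
Op 7: write(P1, v0, 192). refcount(pp0)=4>1 -> COPY to pp5. 6 ppages; refcounts: pp0:3 pp1:3 pp2:1 pp3:1 pp4:3 pp5:1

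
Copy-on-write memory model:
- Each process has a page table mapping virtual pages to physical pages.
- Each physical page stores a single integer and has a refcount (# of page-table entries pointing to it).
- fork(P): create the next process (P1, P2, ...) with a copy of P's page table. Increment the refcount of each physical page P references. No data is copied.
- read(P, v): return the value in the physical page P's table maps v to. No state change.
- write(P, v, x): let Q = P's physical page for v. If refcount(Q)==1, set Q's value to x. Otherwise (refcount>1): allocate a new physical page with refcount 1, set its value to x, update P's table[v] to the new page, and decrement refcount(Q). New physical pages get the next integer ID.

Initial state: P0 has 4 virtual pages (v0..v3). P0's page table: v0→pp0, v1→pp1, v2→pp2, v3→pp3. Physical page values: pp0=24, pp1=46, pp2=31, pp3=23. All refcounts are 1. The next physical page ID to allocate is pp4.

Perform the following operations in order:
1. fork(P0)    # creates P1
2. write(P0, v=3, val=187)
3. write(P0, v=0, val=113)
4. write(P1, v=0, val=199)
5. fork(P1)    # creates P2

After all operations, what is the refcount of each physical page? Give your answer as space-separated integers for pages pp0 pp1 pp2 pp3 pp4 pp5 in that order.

Answer: 2 3 3 2 1 1

Derivation:
Op 1: fork(P0) -> P1. 4 ppages; refcounts: pp0:2 pp1:2 pp2:2 pp3:2
Op 2: write(P0, v3, 187). refcount(pp3)=2>1 -> COPY to pp4. 5 ppages; refcounts: pp0:2 pp1:2 pp2:2 pp3:1 pp4:1
Op 3: write(P0, v0, 113). refcount(pp0)=2>1 -> COPY to pp5. 6 ppages; refcounts: pp0:1 pp1:2 pp2:2 pp3:1 pp4:1 pp5:1
Op 4: write(P1, v0, 199). refcount(pp0)=1 -> write in place. 6 ppages; refcounts: pp0:1 pp1:2 pp2:2 pp3:1 pp4:1 pp5:1
Op 5: fork(P1) -> P2. 6 ppages; refcounts: pp0:2 pp1:3 pp2:3 pp3:2 pp4:1 pp5:1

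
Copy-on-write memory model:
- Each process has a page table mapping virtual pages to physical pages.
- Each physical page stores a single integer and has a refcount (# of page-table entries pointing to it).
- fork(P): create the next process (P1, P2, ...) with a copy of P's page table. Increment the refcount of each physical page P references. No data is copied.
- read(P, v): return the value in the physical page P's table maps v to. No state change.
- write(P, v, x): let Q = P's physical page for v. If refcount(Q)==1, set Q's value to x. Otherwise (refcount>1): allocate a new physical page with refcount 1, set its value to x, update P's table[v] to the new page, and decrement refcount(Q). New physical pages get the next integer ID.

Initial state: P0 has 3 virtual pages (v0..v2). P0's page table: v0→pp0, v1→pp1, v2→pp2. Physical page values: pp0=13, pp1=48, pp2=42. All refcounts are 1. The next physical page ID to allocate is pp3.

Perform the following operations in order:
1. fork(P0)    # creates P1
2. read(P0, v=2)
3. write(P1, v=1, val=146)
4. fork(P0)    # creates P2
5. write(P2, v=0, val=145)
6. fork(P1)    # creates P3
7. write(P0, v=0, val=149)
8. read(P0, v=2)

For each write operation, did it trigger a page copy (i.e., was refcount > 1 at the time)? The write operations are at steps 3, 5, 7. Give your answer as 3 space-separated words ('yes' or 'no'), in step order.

Op 1: fork(P0) -> P1. 3 ppages; refcounts: pp0:2 pp1:2 pp2:2
Op 2: read(P0, v2) -> 42. No state change.
Op 3: write(P1, v1, 146). refcount(pp1)=2>1 -> COPY to pp3. 4 ppages; refcounts: pp0:2 pp1:1 pp2:2 pp3:1
Op 4: fork(P0) -> P2. 4 ppages; refcounts: pp0:3 pp1:2 pp2:3 pp3:1
Op 5: write(P2, v0, 145). refcount(pp0)=3>1 -> COPY to pp4. 5 ppages; refcounts: pp0:2 pp1:2 pp2:3 pp3:1 pp4:1
Op 6: fork(P1) -> P3. 5 ppages; refcounts: pp0:3 pp1:2 pp2:4 pp3:2 pp4:1
Op 7: write(P0, v0, 149). refcount(pp0)=3>1 -> COPY to pp5. 6 ppages; refcounts: pp0:2 pp1:2 pp2:4 pp3:2 pp4:1 pp5:1
Op 8: read(P0, v2) -> 42. No state change.

yes yes yes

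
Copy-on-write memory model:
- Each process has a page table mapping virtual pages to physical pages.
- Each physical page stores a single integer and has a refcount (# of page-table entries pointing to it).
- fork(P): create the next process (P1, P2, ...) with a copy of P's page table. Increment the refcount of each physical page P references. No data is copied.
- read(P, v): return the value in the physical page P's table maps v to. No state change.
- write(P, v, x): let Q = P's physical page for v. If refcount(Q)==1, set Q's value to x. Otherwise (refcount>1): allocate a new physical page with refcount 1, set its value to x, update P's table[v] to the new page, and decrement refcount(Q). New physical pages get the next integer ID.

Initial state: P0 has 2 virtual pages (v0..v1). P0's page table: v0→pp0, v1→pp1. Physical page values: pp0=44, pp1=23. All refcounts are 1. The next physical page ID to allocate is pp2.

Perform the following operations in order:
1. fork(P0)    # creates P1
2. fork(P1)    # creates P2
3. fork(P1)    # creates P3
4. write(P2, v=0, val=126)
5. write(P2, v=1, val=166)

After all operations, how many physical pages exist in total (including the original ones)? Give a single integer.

Answer: 4

Derivation:
Op 1: fork(P0) -> P1. 2 ppages; refcounts: pp0:2 pp1:2
Op 2: fork(P1) -> P2. 2 ppages; refcounts: pp0:3 pp1:3
Op 3: fork(P1) -> P3. 2 ppages; refcounts: pp0:4 pp1:4
Op 4: write(P2, v0, 126). refcount(pp0)=4>1 -> COPY to pp2. 3 ppages; refcounts: pp0:3 pp1:4 pp2:1
Op 5: write(P2, v1, 166). refcount(pp1)=4>1 -> COPY to pp3. 4 ppages; refcounts: pp0:3 pp1:3 pp2:1 pp3:1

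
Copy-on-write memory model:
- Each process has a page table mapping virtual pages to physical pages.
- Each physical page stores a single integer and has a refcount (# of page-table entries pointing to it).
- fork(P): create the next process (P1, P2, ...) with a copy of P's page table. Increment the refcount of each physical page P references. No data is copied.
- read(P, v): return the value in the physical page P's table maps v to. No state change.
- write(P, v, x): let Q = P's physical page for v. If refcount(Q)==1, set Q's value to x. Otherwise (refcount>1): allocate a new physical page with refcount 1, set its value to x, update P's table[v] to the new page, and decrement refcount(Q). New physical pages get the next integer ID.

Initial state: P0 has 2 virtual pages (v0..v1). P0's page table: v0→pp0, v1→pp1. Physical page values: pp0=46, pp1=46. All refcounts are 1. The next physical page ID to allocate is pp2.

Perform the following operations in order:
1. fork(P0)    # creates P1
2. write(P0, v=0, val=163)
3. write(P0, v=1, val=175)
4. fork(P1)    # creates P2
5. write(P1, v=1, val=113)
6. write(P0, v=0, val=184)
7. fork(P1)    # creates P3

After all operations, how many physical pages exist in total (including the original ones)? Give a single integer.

Op 1: fork(P0) -> P1. 2 ppages; refcounts: pp0:2 pp1:2
Op 2: write(P0, v0, 163). refcount(pp0)=2>1 -> COPY to pp2. 3 ppages; refcounts: pp0:1 pp1:2 pp2:1
Op 3: write(P0, v1, 175). refcount(pp1)=2>1 -> COPY to pp3. 4 ppages; refcounts: pp0:1 pp1:1 pp2:1 pp3:1
Op 4: fork(P1) -> P2. 4 ppages; refcounts: pp0:2 pp1:2 pp2:1 pp3:1
Op 5: write(P1, v1, 113). refcount(pp1)=2>1 -> COPY to pp4. 5 ppages; refcounts: pp0:2 pp1:1 pp2:1 pp3:1 pp4:1
Op 6: write(P0, v0, 184). refcount(pp2)=1 -> write in place. 5 ppages; refcounts: pp0:2 pp1:1 pp2:1 pp3:1 pp4:1
Op 7: fork(P1) -> P3. 5 ppages; refcounts: pp0:3 pp1:1 pp2:1 pp3:1 pp4:2

Answer: 5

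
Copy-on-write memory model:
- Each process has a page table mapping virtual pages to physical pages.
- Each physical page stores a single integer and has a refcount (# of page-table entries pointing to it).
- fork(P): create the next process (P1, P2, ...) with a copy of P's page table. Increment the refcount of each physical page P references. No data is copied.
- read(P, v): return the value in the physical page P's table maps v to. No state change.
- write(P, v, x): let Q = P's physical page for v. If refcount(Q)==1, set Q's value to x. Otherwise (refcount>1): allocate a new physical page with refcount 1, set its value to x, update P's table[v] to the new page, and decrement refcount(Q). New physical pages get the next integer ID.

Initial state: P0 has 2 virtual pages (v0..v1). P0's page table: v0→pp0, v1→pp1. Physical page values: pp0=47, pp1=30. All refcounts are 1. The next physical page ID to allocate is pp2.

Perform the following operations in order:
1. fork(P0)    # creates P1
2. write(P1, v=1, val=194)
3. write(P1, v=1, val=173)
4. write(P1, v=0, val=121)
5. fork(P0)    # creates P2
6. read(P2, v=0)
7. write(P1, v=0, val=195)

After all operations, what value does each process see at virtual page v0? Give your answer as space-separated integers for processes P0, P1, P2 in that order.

Answer: 47 195 47

Derivation:
Op 1: fork(P0) -> P1. 2 ppages; refcounts: pp0:2 pp1:2
Op 2: write(P1, v1, 194). refcount(pp1)=2>1 -> COPY to pp2. 3 ppages; refcounts: pp0:2 pp1:1 pp2:1
Op 3: write(P1, v1, 173). refcount(pp2)=1 -> write in place. 3 ppages; refcounts: pp0:2 pp1:1 pp2:1
Op 4: write(P1, v0, 121). refcount(pp0)=2>1 -> COPY to pp3. 4 ppages; refcounts: pp0:1 pp1:1 pp2:1 pp3:1
Op 5: fork(P0) -> P2. 4 ppages; refcounts: pp0:2 pp1:2 pp2:1 pp3:1
Op 6: read(P2, v0) -> 47. No state change.
Op 7: write(P1, v0, 195). refcount(pp3)=1 -> write in place. 4 ppages; refcounts: pp0:2 pp1:2 pp2:1 pp3:1
P0: v0 -> pp0 = 47
P1: v0 -> pp3 = 195
P2: v0 -> pp0 = 47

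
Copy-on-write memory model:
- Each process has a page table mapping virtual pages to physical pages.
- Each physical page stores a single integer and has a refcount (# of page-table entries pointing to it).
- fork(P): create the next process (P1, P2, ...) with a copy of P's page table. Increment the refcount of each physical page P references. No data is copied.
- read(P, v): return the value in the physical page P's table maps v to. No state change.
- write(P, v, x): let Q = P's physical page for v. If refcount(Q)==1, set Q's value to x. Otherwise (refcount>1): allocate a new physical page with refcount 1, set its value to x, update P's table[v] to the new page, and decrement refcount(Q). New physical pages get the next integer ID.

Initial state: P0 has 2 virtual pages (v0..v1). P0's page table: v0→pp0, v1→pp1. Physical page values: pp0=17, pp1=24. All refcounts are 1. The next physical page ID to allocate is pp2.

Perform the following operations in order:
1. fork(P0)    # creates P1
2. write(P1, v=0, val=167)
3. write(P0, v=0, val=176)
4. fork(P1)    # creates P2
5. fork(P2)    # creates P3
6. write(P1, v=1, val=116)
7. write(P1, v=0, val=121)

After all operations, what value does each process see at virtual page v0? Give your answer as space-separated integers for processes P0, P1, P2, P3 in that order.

Op 1: fork(P0) -> P1. 2 ppages; refcounts: pp0:2 pp1:2
Op 2: write(P1, v0, 167). refcount(pp0)=2>1 -> COPY to pp2. 3 ppages; refcounts: pp0:1 pp1:2 pp2:1
Op 3: write(P0, v0, 176). refcount(pp0)=1 -> write in place. 3 ppages; refcounts: pp0:1 pp1:2 pp2:1
Op 4: fork(P1) -> P2. 3 ppages; refcounts: pp0:1 pp1:3 pp2:2
Op 5: fork(P2) -> P3. 3 ppages; refcounts: pp0:1 pp1:4 pp2:3
Op 6: write(P1, v1, 116). refcount(pp1)=4>1 -> COPY to pp3. 4 ppages; refcounts: pp0:1 pp1:3 pp2:3 pp3:1
Op 7: write(P1, v0, 121). refcount(pp2)=3>1 -> COPY to pp4. 5 ppages; refcounts: pp0:1 pp1:3 pp2:2 pp3:1 pp4:1
P0: v0 -> pp0 = 176
P1: v0 -> pp4 = 121
P2: v0 -> pp2 = 167
P3: v0 -> pp2 = 167

Answer: 176 121 167 167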